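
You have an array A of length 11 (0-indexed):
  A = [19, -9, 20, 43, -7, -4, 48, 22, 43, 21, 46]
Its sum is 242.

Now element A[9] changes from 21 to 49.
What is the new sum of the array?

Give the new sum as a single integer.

Answer: 270

Derivation:
Old value at index 9: 21
New value at index 9: 49
Delta = 49 - 21 = 28
New sum = old_sum + delta = 242 + (28) = 270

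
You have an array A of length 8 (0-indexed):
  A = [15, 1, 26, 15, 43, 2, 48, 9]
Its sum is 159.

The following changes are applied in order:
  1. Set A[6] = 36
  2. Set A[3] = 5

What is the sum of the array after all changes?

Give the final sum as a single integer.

Initial sum: 159
Change 1: A[6] 48 -> 36, delta = -12, sum = 147
Change 2: A[3] 15 -> 5, delta = -10, sum = 137

Answer: 137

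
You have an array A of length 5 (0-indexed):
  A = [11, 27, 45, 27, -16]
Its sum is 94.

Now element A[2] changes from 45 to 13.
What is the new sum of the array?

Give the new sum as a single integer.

Answer: 62

Derivation:
Old value at index 2: 45
New value at index 2: 13
Delta = 13 - 45 = -32
New sum = old_sum + delta = 94 + (-32) = 62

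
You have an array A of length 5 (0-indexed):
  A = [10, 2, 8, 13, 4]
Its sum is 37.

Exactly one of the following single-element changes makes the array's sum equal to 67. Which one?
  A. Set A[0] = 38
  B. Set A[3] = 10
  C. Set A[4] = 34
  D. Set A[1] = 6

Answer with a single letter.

Answer: C

Derivation:
Option A: A[0] 10->38, delta=28, new_sum=37+(28)=65
Option B: A[3] 13->10, delta=-3, new_sum=37+(-3)=34
Option C: A[4] 4->34, delta=30, new_sum=37+(30)=67 <-- matches target
Option D: A[1] 2->6, delta=4, new_sum=37+(4)=41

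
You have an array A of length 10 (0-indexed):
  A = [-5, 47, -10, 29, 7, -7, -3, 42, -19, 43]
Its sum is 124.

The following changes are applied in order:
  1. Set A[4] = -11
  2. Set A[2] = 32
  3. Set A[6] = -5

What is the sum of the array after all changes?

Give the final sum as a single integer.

Answer: 146

Derivation:
Initial sum: 124
Change 1: A[4] 7 -> -11, delta = -18, sum = 106
Change 2: A[2] -10 -> 32, delta = 42, sum = 148
Change 3: A[6] -3 -> -5, delta = -2, sum = 146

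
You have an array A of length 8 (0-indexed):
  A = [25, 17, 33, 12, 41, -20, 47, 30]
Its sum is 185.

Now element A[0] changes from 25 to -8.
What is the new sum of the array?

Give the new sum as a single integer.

Old value at index 0: 25
New value at index 0: -8
Delta = -8 - 25 = -33
New sum = old_sum + delta = 185 + (-33) = 152

Answer: 152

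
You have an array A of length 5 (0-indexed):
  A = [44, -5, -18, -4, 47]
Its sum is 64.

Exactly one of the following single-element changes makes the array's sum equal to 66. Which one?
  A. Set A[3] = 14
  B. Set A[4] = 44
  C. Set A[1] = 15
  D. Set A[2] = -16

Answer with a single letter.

Answer: D

Derivation:
Option A: A[3] -4->14, delta=18, new_sum=64+(18)=82
Option B: A[4] 47->44, delta=-3, new_sum=64+(-3)=61
Option C: A[1] -5->15, delta=20, new_sum=64+(20)=84
Option D: A[2] -18->-16, delta=2, new_sum=64+(2)=66 <-- matches target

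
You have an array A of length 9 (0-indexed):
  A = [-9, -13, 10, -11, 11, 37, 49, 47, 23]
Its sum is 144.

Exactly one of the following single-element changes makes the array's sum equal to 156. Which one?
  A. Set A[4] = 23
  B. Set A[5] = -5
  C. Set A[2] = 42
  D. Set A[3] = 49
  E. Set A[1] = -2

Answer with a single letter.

Answer: A

Derivation:
Option A: A[4] 11->23, delta=12, new_sum=144+(12)=156 <-- matches target
Option B: A[5] 37->-5, delta=-42, new_sum=144+(-42)=102
Option C: A[2] 10->42, delta=32, new_sum=144+(32)=176
Option D: A[3] -11->49, delta=60, new_sum=144+(60)=204
Option E: A[1] -13->-2, delta=11, new_sum=144+(11)=155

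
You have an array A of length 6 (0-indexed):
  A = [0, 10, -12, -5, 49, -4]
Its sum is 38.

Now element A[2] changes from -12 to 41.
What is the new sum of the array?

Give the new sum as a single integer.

Old value at index 2: -12
New value at index 2: 41
Delta = 41 - -12 = 53
New sum = old_sum + delta = 38 + (53) = 91

Answer: 91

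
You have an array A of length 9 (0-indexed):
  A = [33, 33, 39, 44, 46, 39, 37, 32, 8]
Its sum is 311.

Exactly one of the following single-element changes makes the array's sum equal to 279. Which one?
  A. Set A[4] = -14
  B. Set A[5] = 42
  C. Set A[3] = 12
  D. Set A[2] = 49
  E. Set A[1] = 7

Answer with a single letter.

Answer: C

Derivation:
Option A: A[4] 46->-14, delta=-60, new_sum=311+(-60)=251
Option B: A[5] 39->42, delta=3, new_sum=311+(3)=314
Option C: A[3] 44->12, delta=-32, new_sum=311+(-32)=279 <-- matches target
Option D: A[2] 39->49, delta=10, new_sum=311+(10)=321
Option E: A[1] 33->7, delta=-26, new_sum=311+(-26)=285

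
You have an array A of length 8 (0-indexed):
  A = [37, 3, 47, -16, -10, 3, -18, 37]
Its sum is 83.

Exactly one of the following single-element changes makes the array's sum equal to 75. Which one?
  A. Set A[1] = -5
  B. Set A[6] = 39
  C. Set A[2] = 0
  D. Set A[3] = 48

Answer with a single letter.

Answer: A

Derivation:
Option A: A[1] 3->-5, delta=-8, new_sum=83+(-8)=75 <-- matches target
Option B: A[6] -18->39, delta=57, new_sum=83+(57)=140
Option C: A[2] 47->0, delta=-47, new_sum=83+(-47)=36
Option D: A[3] -16->48, delta=64, new_sum=83+(64)=147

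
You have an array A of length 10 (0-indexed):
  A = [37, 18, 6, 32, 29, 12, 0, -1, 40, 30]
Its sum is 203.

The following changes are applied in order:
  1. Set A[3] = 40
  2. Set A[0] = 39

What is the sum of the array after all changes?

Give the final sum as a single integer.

Answer: 213

Derivation:
Initial sum: 203
Change 1: A[3] 32 -> 40, delta = 8, sum = 211
Change 2: A[0] 37 -> 39, delta = 2, sum = 213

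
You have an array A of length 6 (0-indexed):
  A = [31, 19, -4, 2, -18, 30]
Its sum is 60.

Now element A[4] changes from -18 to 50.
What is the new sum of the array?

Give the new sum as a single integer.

Answer: 128

Derivation:
Old value at index 4: -18
New value at index 4: 50
Delta = 50 - -18 = 68
New sum = old_sum + delta = 60 + (68) = 128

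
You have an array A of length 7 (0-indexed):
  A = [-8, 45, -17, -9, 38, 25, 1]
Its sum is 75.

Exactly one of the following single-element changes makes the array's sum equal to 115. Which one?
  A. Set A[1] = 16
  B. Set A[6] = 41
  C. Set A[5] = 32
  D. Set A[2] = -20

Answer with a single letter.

Answer: B

Derivation:
Option A: A[1] 45->16, delta=-29, new_sum=75+(-29)=46
Option B: A[6] 1->41, delta=40, new_sum=75+(40)=115 <-- matches target
Option C: A[5] 25->32, delta=7, new_sum=75+(7)=82
Option D: A[2] -17->-20, delta=-3, new_sum=75+(-3)=72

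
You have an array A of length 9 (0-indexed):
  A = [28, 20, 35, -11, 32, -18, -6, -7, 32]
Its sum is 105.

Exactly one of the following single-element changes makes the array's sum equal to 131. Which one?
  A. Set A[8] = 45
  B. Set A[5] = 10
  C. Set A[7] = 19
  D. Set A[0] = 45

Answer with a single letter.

Option A: A[8] 32->45, delta=13, new_sum=105+(13)=118
Option B: A[5] -18->10, delta=28, new_sum=105+(28)=133
Option C: A[7] -7->19, delta=26, new_sum=105+(26)=131 <-- matches target
Option D: A[0] 28->45, delta=17, new_sum=105+(17)=122

Answer: C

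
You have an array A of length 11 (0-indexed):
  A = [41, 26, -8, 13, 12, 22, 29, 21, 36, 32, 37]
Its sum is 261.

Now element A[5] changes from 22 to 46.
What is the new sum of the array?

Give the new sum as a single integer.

Old value at index 5: 22
New value at index 5: 46
Delta = 46 - 22 = 24
New sum = old_sum + delta = 261 + (24) = 285

Answer: 285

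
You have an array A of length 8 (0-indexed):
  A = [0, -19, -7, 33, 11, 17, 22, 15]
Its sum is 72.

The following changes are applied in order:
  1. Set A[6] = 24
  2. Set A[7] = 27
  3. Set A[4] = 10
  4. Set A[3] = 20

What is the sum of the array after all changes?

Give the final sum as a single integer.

Answer: 72

Derivation:
Initial sum: 72
Change 1: A[6] 22 -> 24, delta = 2, sum = 74
Change 2: A[7] 15 -> 27, delta = 12, sum = 86
Change 3: A[4] 11 -> 10, delta = -1, sum = 85
Change 4: A[3] 33 -> 20, delta = -13, sum = 72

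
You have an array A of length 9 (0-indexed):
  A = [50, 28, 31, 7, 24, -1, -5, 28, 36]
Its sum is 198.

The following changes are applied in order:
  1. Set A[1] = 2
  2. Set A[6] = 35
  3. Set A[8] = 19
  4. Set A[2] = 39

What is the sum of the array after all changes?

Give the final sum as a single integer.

Initial sum: 198
Change 1: A[1] 28 -> 2, delta = -26, sum = 172
Change 2: A[6] -5 -> 35, delta = 40, sum = 212
Change 3: A[8] 36 -> 19, delta = -17, sum = 195
Change 4: A[2] 31 -> 39, delta = 8, sum = 203

Answer: 203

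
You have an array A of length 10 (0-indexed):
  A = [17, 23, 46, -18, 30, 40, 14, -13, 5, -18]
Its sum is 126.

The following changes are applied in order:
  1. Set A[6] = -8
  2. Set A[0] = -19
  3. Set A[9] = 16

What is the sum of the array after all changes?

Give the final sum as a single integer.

Initial sum: 126
Change 1: A[6] 14 -> -8, delta = -22, sum = 104
Change 2: A[0] 17 -> -19, delta = -36, sum = 68
Change 3: A[9] -18 -> 16, delta = 34, sum = 102

Answer: 102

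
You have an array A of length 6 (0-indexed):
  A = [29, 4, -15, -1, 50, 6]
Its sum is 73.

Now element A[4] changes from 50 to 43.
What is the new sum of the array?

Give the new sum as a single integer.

Old value at index 4: 50
New value at index 4: 43
Delta = 43 - 50 = -7
New sum = old_sum + delta = 73 + (-7) = 66

Answer: 66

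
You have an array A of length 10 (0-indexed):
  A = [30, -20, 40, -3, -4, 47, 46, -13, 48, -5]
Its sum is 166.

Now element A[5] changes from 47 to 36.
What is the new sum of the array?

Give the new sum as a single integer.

Old value at index 5: 47
New value at index 5: 36
Delta = 36 - 47 = -11
New sum = old_sum + delta = 166 + (-11) = 155

Answer: 155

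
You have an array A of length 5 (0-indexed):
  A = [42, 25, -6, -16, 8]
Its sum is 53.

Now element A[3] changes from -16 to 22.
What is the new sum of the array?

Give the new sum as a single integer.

Old value at index 3: -16
New value at index 3: 22
Delta = 22 - -16 = 38
New sum = old_sum + delta = 53 + (38) = 91

Answer: 91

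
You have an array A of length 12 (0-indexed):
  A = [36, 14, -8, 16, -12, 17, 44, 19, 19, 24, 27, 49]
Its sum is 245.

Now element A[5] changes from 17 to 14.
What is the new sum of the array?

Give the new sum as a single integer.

Old value at index 5: 17
New value at index 5: 14
Delta = 14 - 17 = -3
New sum = old_sum + delta = 245 + (-3) = 242

Answer: 242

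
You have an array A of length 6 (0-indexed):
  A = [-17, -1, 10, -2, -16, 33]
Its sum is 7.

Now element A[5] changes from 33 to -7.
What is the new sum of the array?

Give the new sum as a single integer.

Answer: -33

Derivation:
Old value at index 5: 33
New value at index 5: -7
Delta = -7 - 33 = -40
New sum = old_sum + delta = 7 + (-40) = -33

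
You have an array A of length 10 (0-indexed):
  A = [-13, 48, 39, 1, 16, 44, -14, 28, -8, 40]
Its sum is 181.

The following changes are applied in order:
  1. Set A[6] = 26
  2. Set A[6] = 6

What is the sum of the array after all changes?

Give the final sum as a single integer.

Answer: 201

Derivation:
Initial sum: 181
Change 1: A[6] -14 -> 26, delta = 40, sum = 221
Change 2: A[6] 26 -> 6, delta = -20, sum = 201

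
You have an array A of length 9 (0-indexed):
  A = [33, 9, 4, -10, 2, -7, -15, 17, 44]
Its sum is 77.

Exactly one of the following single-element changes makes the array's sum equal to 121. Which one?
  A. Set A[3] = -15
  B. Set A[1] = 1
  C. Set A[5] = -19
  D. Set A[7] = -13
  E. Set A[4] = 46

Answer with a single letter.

Option A: A[3] -10->-15, delta=-5, new_sum=77+(-5)=72
Option B: A[1] 9->1, delta=-8, new_sum=77+(-8)=69
Option C: A[5] -7->-19, delta=-12, new_sum=77+(-12)=65
Option D: A[7] 17->-13, delta=-30, new_sum=77+(-30)=47
Option E: A[4] 2->46, delta=44, new_sum=77+(44)=121 <-- matches target

Answer: E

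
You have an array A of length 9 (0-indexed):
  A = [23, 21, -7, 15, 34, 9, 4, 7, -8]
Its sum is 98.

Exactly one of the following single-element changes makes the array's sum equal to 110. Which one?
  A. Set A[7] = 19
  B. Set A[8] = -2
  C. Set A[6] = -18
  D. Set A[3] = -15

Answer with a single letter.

Option A: A[7] 7->19, delta=12, new_sum=98+(12)=110 <-- matches target
Option B: A[8] -8->-2, delta=6, new_sum=98+(6)=104
Option C: A[6] 4->-18, delta=-22, new_sum=98+(-22)=76
Option D: A[3] 15->-15, delta=-30, new_sum=98+(-30)=68

Answer: A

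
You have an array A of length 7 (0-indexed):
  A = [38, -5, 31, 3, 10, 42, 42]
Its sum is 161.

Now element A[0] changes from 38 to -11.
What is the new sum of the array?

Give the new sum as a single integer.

Old value at index 0: 38
New value at index 0: -11
Delta = -11 - 38 = -49
New sum = old_sum + delta = 161 + (-49) = 112

Answer: 112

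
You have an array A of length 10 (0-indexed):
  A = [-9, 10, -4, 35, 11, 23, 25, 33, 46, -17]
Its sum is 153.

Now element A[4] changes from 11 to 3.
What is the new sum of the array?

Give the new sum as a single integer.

Old value at index 4: 11
New value at index 4: 3
Delta = 3 - 11 = -8
New sum = old_sum + delta = 153 + (-8) = 145

Answer: 145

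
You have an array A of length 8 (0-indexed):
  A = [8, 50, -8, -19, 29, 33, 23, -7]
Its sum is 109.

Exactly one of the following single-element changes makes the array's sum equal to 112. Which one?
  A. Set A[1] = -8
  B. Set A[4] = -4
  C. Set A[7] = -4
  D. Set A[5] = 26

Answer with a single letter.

Option A: A[1] 50->-8, delta=-58, new_sum=109+(-58)=51
Option B: A[4] 29->-4, delta=-33, new_sum=109+(-33)=76
Option C: A[7] -7->-4, delta=3, new_sum=109+(3)=112 <-- matches target
Option D: A[5] 33->26, delta=-7, new_sum=109+(-7)=102

Answer: C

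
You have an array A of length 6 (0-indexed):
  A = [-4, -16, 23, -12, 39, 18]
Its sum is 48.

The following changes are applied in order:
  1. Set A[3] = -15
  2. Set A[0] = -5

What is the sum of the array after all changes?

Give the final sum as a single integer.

Initial sum: 48
Change 1: A[3] -12 -> -15, delta = -3, sum = 45
Change 2: A[0] -4 -> -5, delta = -1, sum = 44

Answer: 44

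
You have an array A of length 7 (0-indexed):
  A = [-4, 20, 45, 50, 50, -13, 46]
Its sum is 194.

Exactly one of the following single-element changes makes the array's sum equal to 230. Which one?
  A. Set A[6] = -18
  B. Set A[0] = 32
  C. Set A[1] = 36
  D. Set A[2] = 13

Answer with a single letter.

Answer: B

Derivation:
Option A: A[6] 46->-18, delta=-64, new_sum=194+(-64)=130
Option B: A[0] -4->32, delta=36, new_sum=194+(36)=230 <-- matches target
Option C: A[1] 20->36, delta=16, new_sum=194+(16)=210
Option D: A[2] 45->13, delta=-32, new_sum=194+(-32)=162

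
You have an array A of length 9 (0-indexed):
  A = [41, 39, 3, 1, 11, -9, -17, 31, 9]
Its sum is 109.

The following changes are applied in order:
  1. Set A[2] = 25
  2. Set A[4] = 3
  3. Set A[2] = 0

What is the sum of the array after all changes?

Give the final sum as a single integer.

Initial sum: 109
Change 1: A[2] 3 -> 25, delta = 22, sum = 131
Change 2: A[4] 11 -> 3, delta = -8, sum = 123
Change 3: A[2] 25 -> 0, delta = -25, sum = 98

Answer: 98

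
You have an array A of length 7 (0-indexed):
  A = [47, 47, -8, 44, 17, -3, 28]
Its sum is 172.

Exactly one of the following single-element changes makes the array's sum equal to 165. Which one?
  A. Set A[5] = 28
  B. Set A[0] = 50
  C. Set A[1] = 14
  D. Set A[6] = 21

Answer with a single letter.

Option A: A[5] -3->28, delta=31, new_sum=172+(31)=203
Option B: A[0] 47->50, delta=3, new_sum=172+(3)=175
Option C: A[1] 47->14, delta=-33, new_sum=172+(-33)=139
Option D: A[6] 28->21, delta=-7, new_sum=172+(-7)=165 <-- matches target

Answer: D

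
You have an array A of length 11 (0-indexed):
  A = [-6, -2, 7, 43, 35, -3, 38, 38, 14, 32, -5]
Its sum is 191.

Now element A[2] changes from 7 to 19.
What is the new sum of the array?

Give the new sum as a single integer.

Old value at index 2: 7
New value at index 2: 19
Delta = 19 - 7 = 12
New sum = old_sum + delta = 191 + (12) = 203

Answer: 203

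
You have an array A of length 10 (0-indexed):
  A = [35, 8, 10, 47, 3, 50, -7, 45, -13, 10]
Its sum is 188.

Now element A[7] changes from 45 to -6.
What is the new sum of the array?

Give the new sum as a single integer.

Old value at index 7: 45
New value at index 7: -6
Delta = -6 - 45 = -51
New sum = old_sum + delta = 188 + (-51) = 137

Answer: 137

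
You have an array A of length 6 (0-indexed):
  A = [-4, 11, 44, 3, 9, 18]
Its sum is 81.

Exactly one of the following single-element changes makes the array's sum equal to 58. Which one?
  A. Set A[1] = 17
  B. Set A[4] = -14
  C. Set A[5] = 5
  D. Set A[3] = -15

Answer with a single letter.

Option A: A[1] 11->17, delta=6, new_sum=81+(6)=87
Option B: A[4] 9->-14, delta=-23, new_sum=81+(-23)=58 <-- matches target
Option C: A[5] 18->5, delta=-13, new_sum=81+(-13)=68
Option D: A[3] 3->-15, delta=-18, new_sum=81+(-18)=63

Answer: B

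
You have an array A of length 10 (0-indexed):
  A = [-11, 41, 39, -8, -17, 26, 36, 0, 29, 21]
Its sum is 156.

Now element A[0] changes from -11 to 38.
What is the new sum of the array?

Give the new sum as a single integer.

Old value at index 0: -11
New value at index 0: 38
Delta = 38 - -11 = 49
New sum = old_sum + delta = 156 + (49) = 205

Answer: 205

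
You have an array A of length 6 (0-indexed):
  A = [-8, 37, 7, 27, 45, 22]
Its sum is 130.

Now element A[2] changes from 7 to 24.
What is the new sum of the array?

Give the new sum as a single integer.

Answer: 147

Derivation:
Old value at index 2: 7
New value at index 2: 24
Delta = 24 - 7 = 17
New sum = old_sum + delta = 130 + (17) = 147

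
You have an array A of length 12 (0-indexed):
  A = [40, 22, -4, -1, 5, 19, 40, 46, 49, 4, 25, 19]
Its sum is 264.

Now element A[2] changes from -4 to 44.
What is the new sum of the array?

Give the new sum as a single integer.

Old value at index 2: -4
New value at index 2: 44
Delta = 44 - -4 = 48
New sum = old_sum + delta = 264 + (48) = 312

Answer: 312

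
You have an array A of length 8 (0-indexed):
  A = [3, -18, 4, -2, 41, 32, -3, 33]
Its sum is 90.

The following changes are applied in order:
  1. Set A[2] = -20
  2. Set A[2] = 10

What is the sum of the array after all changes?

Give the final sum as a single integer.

Initial sum: 90
Change 1: A[2] 4 -> -20, delta = -24, sum = 66
Change 2: A[2] -20 -> 10, delta = 30, sum = 96

Answer: 96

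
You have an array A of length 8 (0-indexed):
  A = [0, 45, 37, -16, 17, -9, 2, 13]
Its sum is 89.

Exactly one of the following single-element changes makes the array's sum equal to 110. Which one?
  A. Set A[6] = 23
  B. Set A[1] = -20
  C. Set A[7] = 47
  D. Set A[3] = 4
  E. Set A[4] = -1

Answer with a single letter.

Answer: A

Derivation:
Option A: A[6] 2->23, delta=21, new_sum=89+(21)=110 <-- matches target
Option B: A[1] 45->-20, delta=-65, new_sum=89+(-65)=24
Option C: A[7] 13->47, delta=34, new_sum=89+(34)=123
Option D: A[3] -16->4, delta=20, new_sum=89+(20)=109
Option E: A[4] 17->-1, delta=-18, new_sum=89+(-18)=71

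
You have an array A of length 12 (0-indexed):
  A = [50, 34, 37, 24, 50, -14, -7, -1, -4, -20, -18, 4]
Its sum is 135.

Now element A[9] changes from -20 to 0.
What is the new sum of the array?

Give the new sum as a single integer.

Answer: 155

Derivation:
Old value at index 9: -20
New value at index 9: 0
Delta = 0 - -20 = 20
New sum = old_sum + delta = 135 + (20) = 155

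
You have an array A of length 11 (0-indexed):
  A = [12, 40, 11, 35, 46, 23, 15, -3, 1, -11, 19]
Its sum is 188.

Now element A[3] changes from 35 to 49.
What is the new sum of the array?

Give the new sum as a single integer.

Old value at index 3: 35
New value at index 3: 49
Delta = 49 - 35 = 14
New sum = old_sum + delta = 188 + (14) = 202

Answer: 202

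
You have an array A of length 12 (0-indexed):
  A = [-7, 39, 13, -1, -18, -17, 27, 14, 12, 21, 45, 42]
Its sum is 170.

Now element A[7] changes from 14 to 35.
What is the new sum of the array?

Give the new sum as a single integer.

Answer: 191

Derivation:
Old value at index 7: 14
New value at index 7: 35
Delta = 35 - 14 = 21
New sum = old_sum + delta = 170 + (21) = 191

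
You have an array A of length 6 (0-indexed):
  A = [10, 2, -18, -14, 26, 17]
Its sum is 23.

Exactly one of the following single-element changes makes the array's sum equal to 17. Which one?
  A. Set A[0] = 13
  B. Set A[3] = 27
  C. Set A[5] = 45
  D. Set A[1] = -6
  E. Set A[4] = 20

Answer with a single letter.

Answer: E

Derivation:
Option A: A[0] 10->13, delta=3, new_sum=23+(3)=26
Option B: A[3] -14->27, delta=41, new_sum=23+(41)=64
Option C: A[5] 17->45, delta=28, new_sum=23+(28)=51
Option D: A[1] 2->-6, delta=-8, new_sum=23+(-8)=15
Option E: A[4] 26->20, delta=-6, new_sum=23+(-6)=17 <-- matches target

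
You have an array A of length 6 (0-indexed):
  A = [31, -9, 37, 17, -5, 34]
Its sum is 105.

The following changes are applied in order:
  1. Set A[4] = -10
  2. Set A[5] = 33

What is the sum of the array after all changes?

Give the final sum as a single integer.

Answer: 99

Derivation:
Initial sum: 105
Change 1: A[4] -5 -> -10, delta = -5, sum = 100
Change 2: A[5] 34 -> 33, delta = -1, sum = 99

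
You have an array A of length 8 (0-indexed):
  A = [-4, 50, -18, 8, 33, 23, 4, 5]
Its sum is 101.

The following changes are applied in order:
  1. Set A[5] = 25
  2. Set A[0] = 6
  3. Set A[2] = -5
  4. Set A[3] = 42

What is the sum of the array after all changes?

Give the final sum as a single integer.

Answer: 160

Derivation:
Initial sum: 101
Change 1: A[5] 23 -> 25, delta = 2, sum = 103
Change 2: A[0] -4 -> 6, delta = 10, sum = 113
Change 3: A[2] -18 -> -5, delta = 13, sum = 126
Change 4: A[3] 8 -> 42, delta = 34, sum = 160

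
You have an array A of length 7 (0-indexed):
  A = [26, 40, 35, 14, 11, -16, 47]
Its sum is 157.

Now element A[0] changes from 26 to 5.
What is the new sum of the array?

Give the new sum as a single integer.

Old value at index 0: 26
New value at index 0: 5
Delta = 5 - 26 = -21
New sum = old_sum + delta = 157 + (-21) = 136

Answer: 136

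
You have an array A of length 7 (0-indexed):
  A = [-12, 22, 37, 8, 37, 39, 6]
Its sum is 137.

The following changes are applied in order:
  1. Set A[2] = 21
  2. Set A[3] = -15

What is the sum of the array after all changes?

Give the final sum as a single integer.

Answer: 98

Derivation:
Initial sum: 137
Change 1: A[2] 37 -> 21, delta = -16, sum = 121
Change 2: A[3] 8 -> -15, delta = -23, sum = 98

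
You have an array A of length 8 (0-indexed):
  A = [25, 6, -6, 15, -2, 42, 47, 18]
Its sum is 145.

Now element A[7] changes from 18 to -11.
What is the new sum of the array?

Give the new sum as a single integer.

Answer: 116

Derivation:
Old value at index 7: 18
New value at index 7: -11
Delta = -11 - 18 = -29
New sum = old_sum + delta = 145 + (-29) = 116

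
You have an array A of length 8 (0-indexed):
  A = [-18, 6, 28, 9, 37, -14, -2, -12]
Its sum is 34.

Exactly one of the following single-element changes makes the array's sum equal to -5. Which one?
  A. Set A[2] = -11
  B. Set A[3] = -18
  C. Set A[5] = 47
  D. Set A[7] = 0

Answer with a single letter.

Option A: A[2] 28->-11, delta=-39, new_sum=34+(-39)=-5 <-- matches target
Option B: A[3] 9->-18, delta=-27, new_sum=34+(-27)=7
Option C: A[5] -14->47, delta=61, new_sum=34+(61)=95
Option D: A[7] -12->0, delta=12, new_sum=34+(12)=46

Answer: A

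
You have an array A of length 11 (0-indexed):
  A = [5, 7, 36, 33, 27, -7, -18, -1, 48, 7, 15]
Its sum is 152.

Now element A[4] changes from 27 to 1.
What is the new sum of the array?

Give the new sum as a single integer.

Answer: 126

Derivation:
Old value at index 4: 27
New value at index 4: 1
Delta = 1 - 27 = -26
New sum = old_sum + delta = 152 + (-26) = 126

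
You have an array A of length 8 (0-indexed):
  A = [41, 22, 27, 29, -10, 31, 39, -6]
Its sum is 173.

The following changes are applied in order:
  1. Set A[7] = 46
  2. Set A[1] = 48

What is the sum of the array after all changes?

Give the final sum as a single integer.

Initial sum: 173
Change 1: A[7] -6 -> 46, delta = 52, sum = 225
Change 2: A[1] 22 -> 48, delta = 26, sum = 251

Answer: 251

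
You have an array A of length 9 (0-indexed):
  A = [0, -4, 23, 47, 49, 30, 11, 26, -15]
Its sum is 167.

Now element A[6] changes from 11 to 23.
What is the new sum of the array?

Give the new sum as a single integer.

Answer: 179

Derivation:
Old value at index 6: 11
New value at index 6: 23
Delta = 23 - 11 = 12
New sum = old_sum + delta = 167 + (12) = 179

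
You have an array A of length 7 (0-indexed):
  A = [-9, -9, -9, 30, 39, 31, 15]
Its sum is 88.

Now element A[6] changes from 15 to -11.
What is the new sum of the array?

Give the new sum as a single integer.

Answer: 62

Derivation:
Old value at index 6: 15
New value at index 6: -11
Delta = -11 - 15 = -26
New sum = old_sum + delta = 88 + (-26) = 62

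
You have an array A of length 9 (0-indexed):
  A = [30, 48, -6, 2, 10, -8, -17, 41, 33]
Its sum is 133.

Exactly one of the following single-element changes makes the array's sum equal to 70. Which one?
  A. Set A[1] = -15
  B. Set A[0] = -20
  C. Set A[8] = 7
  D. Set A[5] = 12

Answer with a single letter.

Answer: A

Derivation:
Option A: A[1] 48->-15, delta=-63, new_sum=133+(-63)=70 <-- matches target
Option B: A[0] 30->-20, delta=-50, new_sum=133+(-50)=83
Option C: A[8] 33->7, delta=-26, new_sum=133+(-26)=107
Option D: A[5] -8->12, delta=20, new_sum=133+(20)=153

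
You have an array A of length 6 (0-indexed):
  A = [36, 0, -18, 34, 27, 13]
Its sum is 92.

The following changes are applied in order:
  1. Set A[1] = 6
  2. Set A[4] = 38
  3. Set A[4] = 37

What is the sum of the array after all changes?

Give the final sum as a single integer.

Initial sum: 92
Change 1: A[1] 0 -> 6, delta = 6, sum = 98
Change 2: A[4] 27 -> 38, delta = 11, sum = 109
Change 3: A[4] 38 -> 37, delta = -1, sum = 108

Answer: 108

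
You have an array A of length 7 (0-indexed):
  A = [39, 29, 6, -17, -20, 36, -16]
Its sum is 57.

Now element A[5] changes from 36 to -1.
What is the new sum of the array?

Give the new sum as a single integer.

Old value at index 5: 36
New value at index 5: -1
Delta = -1 - 36 = -37
New sum = old_sum + delta = 57 + (-37) = 20

Answer: 20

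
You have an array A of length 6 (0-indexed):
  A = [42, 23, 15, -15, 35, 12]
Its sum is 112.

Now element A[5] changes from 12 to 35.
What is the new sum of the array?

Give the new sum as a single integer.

Old value at index 5: 12
New value at index 5: 35
Delta = 35 - 12 = 23
New sum = old_sum + delta = 112 + (23) = 135

Answer: 135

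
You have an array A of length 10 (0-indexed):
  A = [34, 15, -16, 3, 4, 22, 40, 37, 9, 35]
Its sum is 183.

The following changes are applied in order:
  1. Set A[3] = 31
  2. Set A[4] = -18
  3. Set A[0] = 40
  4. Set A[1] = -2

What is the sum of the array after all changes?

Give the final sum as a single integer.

Initial sum: 183
Change 1: A[3] 3 -> 31, delta = 28, sum = 211
Change 2: A[4] 4 -> -18, delta = -22, sum = 189
Change 3: A[0] 34 -> 40, delta = 6, sum = 195
Change 4: A[1] 15 -> -2, delta = -17, sum = 178

Answer: 178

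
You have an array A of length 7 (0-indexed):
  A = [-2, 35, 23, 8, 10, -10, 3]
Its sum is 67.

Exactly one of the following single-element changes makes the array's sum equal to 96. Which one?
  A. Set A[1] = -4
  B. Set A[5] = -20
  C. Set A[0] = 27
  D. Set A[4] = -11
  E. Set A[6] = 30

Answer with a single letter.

Option A: A[1] 35->-4, delta=-39, new_sum=67+(-39)=28
Option B: A[5] -10->-20, delta=-10, new_sum=67+(-10)=57
Option C: A[0] -2->27, delta=29, new_sum=67+(29)=96 <-- matches target
Option D: A[4] 10->-11, delta=-21, new_sum=67+(-21)=46
Option E: A[6] 3->30, delta=27, new_sum=67+(27)=94

Answer: C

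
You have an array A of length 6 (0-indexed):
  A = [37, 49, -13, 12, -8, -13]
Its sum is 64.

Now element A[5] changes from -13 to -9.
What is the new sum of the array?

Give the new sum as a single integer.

Answer: 68

Derivation:
Old value at index 5: -13
New value at index 5: -9
Delta = -9 - -13 = 4
New sum = old_sum + delta = 64 + (4) = 68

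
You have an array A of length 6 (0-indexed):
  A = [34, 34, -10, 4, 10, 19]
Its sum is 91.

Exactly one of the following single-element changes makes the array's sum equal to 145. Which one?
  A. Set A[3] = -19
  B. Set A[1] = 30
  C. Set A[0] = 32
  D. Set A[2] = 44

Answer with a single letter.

Answer: D

Derivation:
Option A: A[3] 4->-19, delta=-23, new_sum=91+(-23)=68
Option B: A[1] 34->30, delta=-4, new_sum=91+(-4)=87
Option C: A[0] 34->32, delta=-2, new_sum=91+(-2)=89
Option D: A[2] -10->44, delta=54, new_sum=91+(54)=145 <-- matches target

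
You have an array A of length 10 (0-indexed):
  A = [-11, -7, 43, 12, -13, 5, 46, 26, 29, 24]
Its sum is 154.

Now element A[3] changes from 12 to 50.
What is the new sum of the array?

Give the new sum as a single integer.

Answer: 192

Derivation:
Old value at index 3: 12
New value at index 3: 50
Delta = 50 - 12 = 38
New sum = old_sum + delta = 154 + (38) = 192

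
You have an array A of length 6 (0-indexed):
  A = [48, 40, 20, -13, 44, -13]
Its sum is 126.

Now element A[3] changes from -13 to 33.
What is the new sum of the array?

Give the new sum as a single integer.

Answer: 172

Derivation:
Old value at index 3: -13
New value at index 3: 33
Delta = 33 - -13 = 46
New sum = old_sum + delta = 126 + (46) = 172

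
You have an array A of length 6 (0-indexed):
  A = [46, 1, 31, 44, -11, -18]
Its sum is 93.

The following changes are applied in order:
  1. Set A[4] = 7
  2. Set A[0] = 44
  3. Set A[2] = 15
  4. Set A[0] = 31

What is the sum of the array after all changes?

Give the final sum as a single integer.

Answer: 80

Derivation:
Initial sum: 93
Change 1: A[4] -11 -> 7, delta = 18, sum = 111
Change 2: A[0] 46 -> 44, delta = -2, sum = 109
Change 3: A[2] 31 -> 15, delta = -16, sum = 93
Change 4: A[0] 44 -> 31, delta = -13, sum = 80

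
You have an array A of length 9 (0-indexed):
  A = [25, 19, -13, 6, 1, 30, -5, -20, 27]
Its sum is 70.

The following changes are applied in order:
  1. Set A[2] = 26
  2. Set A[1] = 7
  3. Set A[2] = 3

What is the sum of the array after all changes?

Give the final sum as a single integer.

Answer: 74

Derivation:
Initial sum: 70
Change 1: A[2] -13 -> 26, delta = 39, sum = 109
Change 2: A[1] 19 -> 7, delta = -12, sum = 97
Change 3: A[2] 26 -> 3, delta = -23, sum = 74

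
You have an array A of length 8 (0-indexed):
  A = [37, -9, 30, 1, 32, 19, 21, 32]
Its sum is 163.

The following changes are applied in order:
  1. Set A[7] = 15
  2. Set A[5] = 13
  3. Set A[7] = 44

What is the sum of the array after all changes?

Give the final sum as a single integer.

Answer: 169

Derivation:
Initial sum: 163
Change 1: A[7] 32 -> 15, delta = -17, sum = 146
Change 2: A[5] 19 -> 13, delta = -6, sum = 140
Change 3: A[7] 15 -> 44, delta = 29, sum = 169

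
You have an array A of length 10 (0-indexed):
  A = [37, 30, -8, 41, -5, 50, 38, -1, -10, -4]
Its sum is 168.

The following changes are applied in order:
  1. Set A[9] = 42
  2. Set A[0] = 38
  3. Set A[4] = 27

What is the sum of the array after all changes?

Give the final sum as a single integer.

Initial sum: 168
Change 1: A[9] -4 -> 42, delta = 46, sum = 214
Change 2: A[0] 37 -> 38, delta = 1, sum = 215
Change 3: A[4] -5 -> 27, delta = 32, sum = 247

Answer: 247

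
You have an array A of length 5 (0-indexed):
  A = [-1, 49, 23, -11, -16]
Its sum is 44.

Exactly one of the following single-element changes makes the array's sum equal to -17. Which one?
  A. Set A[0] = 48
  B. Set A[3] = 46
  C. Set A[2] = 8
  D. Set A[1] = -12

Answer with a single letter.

Answer: D

Derivation:
Option A: A[0] -1->48, delta=49, new_sum=44+(49)=93
Option B: A[3] -11->46, delta=57, new_sum=44+(57)=101
Option C: A[2] 23->8, delta=-15, new_sum=44+(-15)=29
Option D: A[1] 49->-12, delta=-61, new_sum=44+(-61)=-17 <-- matches target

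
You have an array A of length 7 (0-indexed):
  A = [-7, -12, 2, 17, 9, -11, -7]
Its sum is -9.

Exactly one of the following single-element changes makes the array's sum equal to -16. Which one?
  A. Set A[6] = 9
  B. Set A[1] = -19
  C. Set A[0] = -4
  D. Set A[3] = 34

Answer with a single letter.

Option A: A[6] -7->9, delta=16, new_sum=-9+(16)=7
Option B: A[1] -12->-19, delta=-7, new_sum=-9+(-7)=-16 <-- matches target
Option C: A[0] -7->-4, delta=3, new_sum=-9+(3)=-6
Option D: A[3] 17->34, delta=17, new_sum=-9+(17)=8

Answer: B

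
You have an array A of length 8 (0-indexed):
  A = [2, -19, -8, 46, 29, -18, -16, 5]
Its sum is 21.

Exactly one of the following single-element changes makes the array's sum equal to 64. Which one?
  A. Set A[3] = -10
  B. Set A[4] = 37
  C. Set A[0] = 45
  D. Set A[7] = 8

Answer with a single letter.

Answer: C

Derivation:
Option A: A[3] 46->-10, delta=-56, new_sum=21+(-56)=-35
Option B: A[4] 29->37, delta=8, new_sum=21+(8)=29
Option C: A[0] 2->45, delta=43, new_sum=21+(43)=64 <-- matches target
Option D: A[7] 5->8, delta=3, new_sum=21+(3)=24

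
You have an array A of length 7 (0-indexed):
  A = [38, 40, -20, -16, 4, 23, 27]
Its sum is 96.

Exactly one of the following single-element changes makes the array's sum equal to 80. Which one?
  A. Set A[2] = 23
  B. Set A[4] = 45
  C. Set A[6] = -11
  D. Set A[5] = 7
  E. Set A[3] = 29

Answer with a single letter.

Answer: D

Derivation:
Option A: A[2] -20->23, delta=43, new_sum=96+(43)=139
Option B: A[4] 4->45, delta=41, new_sum=96+(41)=137
Option C: A[6] 27->-11, delta=-38, new_sum=96+(-38)=58
Option D: A[5] 23->7, delta=-16, new_sum=96+(-16)=80 <-- matches target
Option E: A[3] -16->29, delta=45, new_sum=96+(45)=141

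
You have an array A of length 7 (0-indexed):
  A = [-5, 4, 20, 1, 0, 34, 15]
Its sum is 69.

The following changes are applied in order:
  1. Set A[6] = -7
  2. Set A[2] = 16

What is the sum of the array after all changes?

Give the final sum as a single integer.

Answer: 43

Derivation:
Initial sum: 69
Change 1: A[6] 15 -> -7, delta = -22, sum = 47
Change 2: A[2] 20 -> 16, delta = -4, sum = 43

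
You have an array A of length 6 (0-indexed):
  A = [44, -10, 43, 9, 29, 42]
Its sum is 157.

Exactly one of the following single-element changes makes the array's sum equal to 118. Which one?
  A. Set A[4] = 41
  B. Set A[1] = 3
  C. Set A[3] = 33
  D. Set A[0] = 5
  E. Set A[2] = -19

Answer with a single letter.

Option A: A[4] 29->41, delta=12, new_sum=157+(12)=169
Option B: A[1] -10->3, delta=13, new_sum=157+(13)=170
Option C: A[3] 9->33, delta=24, new_sum=157+(24)=181
Option D: A[0] 44->5, delta=-39, new_sum=157+(-39)=118 <-- matches target
Option E: A[2] 43->-19, delta=-62, new_sum=157+(-62)=95

Answer: D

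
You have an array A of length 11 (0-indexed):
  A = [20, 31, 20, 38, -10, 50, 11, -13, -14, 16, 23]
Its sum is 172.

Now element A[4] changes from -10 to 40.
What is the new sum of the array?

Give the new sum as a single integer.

Old value at index 4: -10
New value at index 4: 40
Delta = 40 - -10 = 50
New sum = old_sum + delta = 172 + (50) = 222

Answer: 222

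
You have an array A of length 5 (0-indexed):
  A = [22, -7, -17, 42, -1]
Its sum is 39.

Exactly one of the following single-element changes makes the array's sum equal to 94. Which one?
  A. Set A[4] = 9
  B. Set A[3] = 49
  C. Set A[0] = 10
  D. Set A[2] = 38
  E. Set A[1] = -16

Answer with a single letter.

Answer: D

Derivation:
Option A: A[4] -1->9, delta=10, new_sum=39+(10)=49
Option B: A[3] 42->49, delta=7, new_sum=39+(7)=46
Option C: A[0] 22->10, delta=-12, new_sum=39+(-12)=27
Option D: A[2] -17->38, delta=55, new_sum=39+(55)=94 <-- matches target
Option E: A[1] -7->-16, delta=-9, new_sum=39+(-9)=30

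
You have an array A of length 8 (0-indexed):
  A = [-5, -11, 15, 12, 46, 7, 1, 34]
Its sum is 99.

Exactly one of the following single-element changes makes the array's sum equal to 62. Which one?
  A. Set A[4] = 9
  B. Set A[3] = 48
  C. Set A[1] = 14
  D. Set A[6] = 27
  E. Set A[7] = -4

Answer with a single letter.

Option A: A[4] 46->9, delta=-37, new_sum=99+(-37)=62 <-- matches target
Option B: A[3] 12->48, delta=36, new_sum=99+(36)=135
Option C: A[1] -11->14, delta=25, new_sum=99+(25)=124
Option D: A[6] 1->27, delta=26, new_sum=99+(26)=125
Option E: A[7] 34->-4, delta=-38, new_sum=99+(-38)=61

Answer: A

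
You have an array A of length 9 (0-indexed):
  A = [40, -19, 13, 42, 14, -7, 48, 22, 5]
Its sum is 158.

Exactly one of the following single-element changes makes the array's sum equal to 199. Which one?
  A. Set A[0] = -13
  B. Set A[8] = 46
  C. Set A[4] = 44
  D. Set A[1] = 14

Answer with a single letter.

Answer: B

Derivation:
Option A: A[0] 40->-13, delta=-53, new_sum=158+(-53)=105
Option B: A[8] 5->46, delta=41, new_sum=158+(41)=199 <-- matches target
Option C: A[4] 14->44, delta=30, new_sum=158+(30)=188
Option D: A[1] -19->14, delta=33, new_sum=158+(33)=191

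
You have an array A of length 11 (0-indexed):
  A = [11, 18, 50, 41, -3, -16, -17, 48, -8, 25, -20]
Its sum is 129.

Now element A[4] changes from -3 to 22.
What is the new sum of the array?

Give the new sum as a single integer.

Old value at index 4: -3
New value at index 4: 22
Delta = 22 - -3 = 25
New sum = old_sum + delta = 129 + (25) = 154

Answer: 154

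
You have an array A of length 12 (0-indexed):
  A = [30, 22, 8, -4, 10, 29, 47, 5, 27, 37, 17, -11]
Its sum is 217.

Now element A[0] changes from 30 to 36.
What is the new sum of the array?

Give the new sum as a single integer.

Answer: 223

Derivation:
Old value at index 0: 30
New value at index 0: 36
Delta = 36 - 30 = 6
New sum = old_sum + delta = 217 + (6) = 223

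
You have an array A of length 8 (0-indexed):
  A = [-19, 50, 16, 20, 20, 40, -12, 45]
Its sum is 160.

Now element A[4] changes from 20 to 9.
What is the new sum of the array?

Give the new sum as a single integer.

Answer: 149

Derivation:
Old value at index 4: 20
New value at index 4: 9
Delta = 9 - 20 = -11
New sum = old_sum + delta = 160 + (-11) = 149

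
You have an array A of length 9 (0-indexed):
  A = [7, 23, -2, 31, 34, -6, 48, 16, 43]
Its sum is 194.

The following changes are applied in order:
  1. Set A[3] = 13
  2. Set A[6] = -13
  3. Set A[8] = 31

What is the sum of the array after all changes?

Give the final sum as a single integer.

Initial sum: 194
Change 1: A[3] 31 -> 13, delta = -18, sum = 176
Change 2: A[6] 48 -> -13, delta = -61, sum = 115
Change 3: A[8] 43 -> 31, delta = -12, sum = 103

Answer: 103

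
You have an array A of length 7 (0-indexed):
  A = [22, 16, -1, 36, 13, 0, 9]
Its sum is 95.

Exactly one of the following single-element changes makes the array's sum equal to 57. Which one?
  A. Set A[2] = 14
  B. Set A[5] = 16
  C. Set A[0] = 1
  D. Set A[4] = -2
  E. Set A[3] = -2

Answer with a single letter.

Answer: E

Derivation:
Option A: A[2] -1->14, delta=15, new_sum=95+(15)=110
Option B: A[5] 0->16, delta=16, new_sum=95+(16)=111
Option C: A[0] 22->1, delta=-21, new_sum=95+(-21)=74
Option D: A[4] 13->-2, delta=-15, new_sum=95+(-15)=80
Option E: A[3] 36->-2, delta=-38, new_sum=95+(-38)=57 <-- matches target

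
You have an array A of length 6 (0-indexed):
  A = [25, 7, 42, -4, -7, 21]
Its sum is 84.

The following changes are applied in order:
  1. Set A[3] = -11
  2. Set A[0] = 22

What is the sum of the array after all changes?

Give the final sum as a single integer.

Initial sum: 84
Change 1: A[3] -4 -> -11, delta = -7, sum = 77
Change 2: A[0] 25 -> 22, delta = -3, sum = 74

Answer: 74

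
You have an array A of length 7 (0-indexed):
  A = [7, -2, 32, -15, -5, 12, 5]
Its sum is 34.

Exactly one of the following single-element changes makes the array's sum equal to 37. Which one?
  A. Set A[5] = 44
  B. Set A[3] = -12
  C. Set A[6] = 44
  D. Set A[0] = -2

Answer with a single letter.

Option A: A[5] 12->44, delta=32, new_sum=34+(32)=66
Option B: A[3] -15->-12, delta=3, new_sum=34+(3)=37 <-- matches target
Option C: A[6] 5->44, delta=39, new_sum=34+(39)=73
Option D: A[0] 7->-2, delta=-9, new_sum=34+(-9)=25

Answer: B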